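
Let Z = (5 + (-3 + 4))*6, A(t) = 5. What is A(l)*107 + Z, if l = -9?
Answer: 571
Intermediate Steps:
Z = 36 (Z = (5 + 1)*6 = 6*6 = 36)
A(l)*107 + Z = 5*107 + 36 = 535 + 36 = 571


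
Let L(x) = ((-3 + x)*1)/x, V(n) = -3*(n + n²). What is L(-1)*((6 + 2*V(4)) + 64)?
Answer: -200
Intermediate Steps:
V(n) = -3*n - 3*n²
L(x) = (-3 + x)/x
L(-1)*((6 + 2*V(4)) + 64) = ((-3 - 1)/(-1))*((6 + 2*(-3*4*(1 + 4))) + 64) = (-1*(-4))*((6 + 2*(-3*4*5)) + 64) = 4*((6 + 2*(-60)) + 64) = 4*((6 - 120) + 64) = 4*(-114 + 64) = 4*(-50) = -200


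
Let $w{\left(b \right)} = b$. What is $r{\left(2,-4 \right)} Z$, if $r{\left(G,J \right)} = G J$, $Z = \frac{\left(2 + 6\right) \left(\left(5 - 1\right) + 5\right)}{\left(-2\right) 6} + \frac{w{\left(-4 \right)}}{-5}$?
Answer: $\frac{208}{5} \approx 41.6$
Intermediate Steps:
$Z = - \frac{26}{5}$ ($Z = \frac{\left(2 + 6\right) \left(\left(5 - 1\right) + 5\right)}{\left(-2\right) 6} - \frac{4}{-5} = \frac{8 \left(\left(5 - 1\right) + 5\right)}{-12} - - \frac{4}{5} = 8 \left(4 + 5\right) \left(- \frac{1}{12}\right) + \frac{4}{5} = 8 \cdot 9 \left(- \frac{1}{12}\right) + \frac{4}{5} = 72 \left(- \frac{1}{12}\right) + \frac{4}{5} = -6 + \frac{4}{5} = - \frac{26}{5} \approx -5.2$)
$r{\left(2,-4 \right)} Z = 2 \left(-4\right) \left(- \frac{26}{5}\right) = \left(-8\right) \left(- \frac{26}{5}\right) = \frac{208}{5}$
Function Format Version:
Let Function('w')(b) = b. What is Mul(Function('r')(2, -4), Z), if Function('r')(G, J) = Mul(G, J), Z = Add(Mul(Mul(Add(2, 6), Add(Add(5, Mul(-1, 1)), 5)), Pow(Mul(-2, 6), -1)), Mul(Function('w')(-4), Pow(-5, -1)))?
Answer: Rational(208, 5) ≈ 41.600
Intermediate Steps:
Z = Rational(-26, 5) (Z = Add(Mul(Mul(Add(2, 6), Add(Add(5, Mul(-1, 1)), 5)), Pow(Mul(-2, 6), -1)), Mul(-4, Pow(-5, -1))) = Add(Mul(Mul(8, Add(Add(5, -1), 5)), Pow(-12, -1)), Mul(-4, Rational(-1, 5))) = Add(Mul(Mul(8, Add(4, 5)), Rational(-1, 12)), Rational(4, 5)) = Add(Mul(Mul(8, 9), Rational(-1, 12)), Rational(4, 5)) = Add(Mul(72, Rational(-1, 12)), Rational(4, 5)) = Add(-6, Rational(4, 5)) = Rational(-26, 5) ≈ -5.2000)
Mul(Function('r')(2, -4), Z) = Mul(Mul(2, -4), Rational(-26, 5)) = Mul(-8, Rational(-26, 5)) = Rational(208, 5)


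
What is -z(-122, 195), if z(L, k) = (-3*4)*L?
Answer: -1464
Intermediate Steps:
z(L, k) = -12*L
-z(-122, 195) = -(-12)*(-122) = -1*1464 = -1464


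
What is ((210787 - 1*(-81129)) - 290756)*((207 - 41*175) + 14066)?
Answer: 8233680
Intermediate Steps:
((210787 - 1*(-81129)) - 290756)*((207 - 41*175) + 14066) = ((210787 + 81129) - 290756)*((207 - 7175) + 14066) = (291916 - 290756)*(-6968 + 14066) = 1160*7098 = 8233680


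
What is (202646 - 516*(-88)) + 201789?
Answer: 449843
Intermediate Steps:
(202646 - 516*(-88)) + 201789 = (202646 + 45408) + 201789 = 248054 + 201789 = 449843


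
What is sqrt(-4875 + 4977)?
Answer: sqrt(102) ≈ 10.100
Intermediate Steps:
sqrt(-4875 + 4977) = sqrt(102)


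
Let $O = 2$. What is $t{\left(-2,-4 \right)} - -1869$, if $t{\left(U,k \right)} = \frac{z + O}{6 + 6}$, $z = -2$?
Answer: $1869$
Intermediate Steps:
$t{\left(U,k \right)} = 0$ ($t{\left(U,k \right)} = \frac{-2 + 2}{6 + 6} = \frac{0}{12} = 0 \cdot \frac{1}{12} = 0$)
$t{\left(-2,-4 \right)} - -1869 = 0 - -1869 = 0 + 1869 = 1869$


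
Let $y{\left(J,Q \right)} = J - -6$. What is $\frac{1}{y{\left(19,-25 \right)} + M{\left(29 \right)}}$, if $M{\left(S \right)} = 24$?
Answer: $\frac{1}{49} \approx 0.020408$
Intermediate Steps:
$y{\left(J,Q \right)} = 6 + J$ ($y{\left(J,Q \right)} = J + 6 = 6 + J$)
$\frac{1}{y{\left(19,-25 \right)} + M{\left(29 \right)}} = \frac{1}{\left(6 + 19\right) + 24} = \frac{1}{25 + 24} = \frac{1}{49}$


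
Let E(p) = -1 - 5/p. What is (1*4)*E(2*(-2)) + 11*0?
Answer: 1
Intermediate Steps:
E(p) = -1 - 5/p
(1*4)*E(2*(-2)) + 11*0 = (1*4)*((-5 - 2*(-2))/((2*(-2)))) + 11*0 = 4*((-5 - 1*(-4))/(-4)) + 0 = 4*(-(-5 + 4)/4) + 0 = 4*(-1/4*(-1)) + 0 = 4*(1/4) + 0 = 1 + 0 = 1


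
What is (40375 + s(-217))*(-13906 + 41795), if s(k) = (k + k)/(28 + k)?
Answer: 30404225243/27 ≈ 1.1261e+9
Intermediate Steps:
s(k) = 2*k/(28 + k) (s(k) = (2*k)/(28 + k) = 2*k/(28 + k))
(40375 + s(-217))*(-13906 + 41795) = (40375 + 2*(-217)/(28 - 217))*(-13906 + 41795) = (40375 + 2*(-217)/(-189))*27889 = (40375 + 2*(-217)*(-1/189))*27889 = (40375 + 62/27)*27889 = (1090187/27)*27889 = 30404225243/27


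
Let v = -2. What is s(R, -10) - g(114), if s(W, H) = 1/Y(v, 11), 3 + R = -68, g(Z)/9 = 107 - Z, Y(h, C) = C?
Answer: 694/11 ≈ 63.091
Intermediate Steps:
g(Z) = 963 - 9*Z (g(Z) = 9*(107 - Z) = 963 - 9*Z)
R = -71 (R = -3 - 68 = -71)
s(W, H) = 1/11
s(R, -10) - g(114) = 1/11 - (963 - 9*114) = 1/11 - (963 - 1026) = 1/11 - 1*(-63) = 1/11 + 63 = 694/11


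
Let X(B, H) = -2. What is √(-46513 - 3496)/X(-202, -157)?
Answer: -I*√50009/2 ≈ -111.81*I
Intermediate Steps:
√(-46513 - 3496)/X(-202, -157) = √(-46513 - 3496)/(-2) = √(-50009)*(-½) = (I*√50009)*(-½) = -I*√50009/2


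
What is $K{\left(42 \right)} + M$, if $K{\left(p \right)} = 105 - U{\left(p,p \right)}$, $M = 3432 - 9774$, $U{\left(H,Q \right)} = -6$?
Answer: $-6231$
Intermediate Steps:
$M = -6342$ ($M = 3432 - 9774 = -6342$)
$K{\left(p \right)} = 111$ ($K{\left(p \right)} = 105 - -6 = 105 + 6 = 111$)
$K{\left(42 \right)} + M = 111 - 6342 = -6231$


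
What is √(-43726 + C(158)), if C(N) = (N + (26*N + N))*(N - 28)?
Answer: √531394 ≈ 728.97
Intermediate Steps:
C(N) = 28*N*(-28 + N) (C(N) = (N + 27*N)*(-28 + N) = (28*N)*(-28 + N) = 28*N*(-28 + N))
√(-43726 + C(158)) = √(-43726 + 28*158*(-28 + 158)) = √(-43726 + 28*158*130) = √(-43726 + 575120) = √531394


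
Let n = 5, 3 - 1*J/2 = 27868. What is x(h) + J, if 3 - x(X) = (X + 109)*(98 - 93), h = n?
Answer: -56297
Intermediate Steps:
J = -55730 (J = 6 - 2*27868 = 6 - 55736 = -55730)
h = 5
x(X) = -542 - 5*X (x(X) = 3 - (X + 109)*(98 - 93) = 3 - (109 + X)*5 = 3 - (545 + 5*X) = 3 + (-545 - 5*X) = -542 - 5*X)
x(h) + J = (-542 - 5*5) - 55730 = (-542 - 25) - 55730 = -567 - 55730 = -56297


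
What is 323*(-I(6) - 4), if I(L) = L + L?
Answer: -5168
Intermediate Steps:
I(L) = 2*L
323*(-I(6) - 4) = 323*(-2*6 - 4) = 323*(-1*12 - 4) = 323*(-12 - 4) = 323*(-16) = -5168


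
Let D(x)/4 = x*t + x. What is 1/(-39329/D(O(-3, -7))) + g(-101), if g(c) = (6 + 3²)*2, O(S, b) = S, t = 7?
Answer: 1179966/39329 ≈ 30.002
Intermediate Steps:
D(x) = 32*x (D(x) = 4*(x*7 + x) = 4*(7*x + x) = 4*(8*x) = 32*x)
g(c) = 30 (g(c) = (6 + 9)*2 = 15*2 = 30)
1/(-39329/D(O(-3, -7))) + g(-101) = 1/(-39329/(32*(-3))) + 30 = 1/(-39329/(-96)) + 30 = 1/(-39329*(-1/96)) + 30 = 1/(39329/96) + 30 = 96/39329 + 30 = 1179966/39329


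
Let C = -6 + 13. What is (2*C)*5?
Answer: 70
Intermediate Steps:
C = 7
(2*C)*5 = (2*7)*5 = 14*5 = 70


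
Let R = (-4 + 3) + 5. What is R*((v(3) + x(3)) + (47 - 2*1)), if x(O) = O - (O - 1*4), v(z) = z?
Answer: 208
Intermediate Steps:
x(O) = 4 (x(O) = O - (O - 4) = O - (-4 + O) = O + (4 - O) = 4)
R = 4 (R = -1 + 5 = 4)
R*((v(3) + x(3)) + (47 - 2*1)) = 4*((3 + 4) + (47 - 2*1)) = 4*(7 + (47 - 2)) = 4*(7 + 45) = 4*52 = 208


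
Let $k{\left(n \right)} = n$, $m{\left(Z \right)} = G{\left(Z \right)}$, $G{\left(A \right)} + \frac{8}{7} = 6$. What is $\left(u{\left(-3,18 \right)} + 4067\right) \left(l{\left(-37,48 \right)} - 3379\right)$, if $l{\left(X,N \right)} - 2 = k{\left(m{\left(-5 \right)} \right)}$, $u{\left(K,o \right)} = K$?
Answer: $- \frac{95930720}{7} \approx -1.3704 \cdot 10^{7}$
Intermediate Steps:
$G{\left(A \right)} = \frac{34}{7}$ ($G{\left(A \right)} = - \frac{8}{7} + 6 = \frac{34}{7}$)
$m{\left(Z \right)} = \frac{34}{7}$
$l{\left(X,N \right)} = \frac{48}{7}$ ($l{\left(X,N \right)} = 2 + \frac{34}{7} = \frac{48}{7}$)
$\left(u{\left(-3,18 \right)} + 4067\right) \left(l{\left(-37,48 \right)} - 3379\right) = \left(-3 + 4067\right) \left(\frac{48}{7} - 3379\right) = 4064 \left(- \frac{23605}{7}\right) = - \frac{95930720}{7}$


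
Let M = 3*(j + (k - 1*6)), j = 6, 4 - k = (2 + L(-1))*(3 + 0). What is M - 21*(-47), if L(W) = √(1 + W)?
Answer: 981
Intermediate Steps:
k = -2 (k = 4 - (2 + √(1 - 1))*(3 + 0) = 4 - (2 + √0)*3 = 4 - (2 + 0)*3 = 4 - 2*3 = 4 - 1*6 = 4 - 6 = -2)
M = -6 (M = 3*(6 + (-2 - 1*6)) = 3*(6 + (-2 - 6)) = 3*(6 - 8) = 3*(-2) = -6)
M - 21*(-47) = -6 - 21*(-47) = -6 + 987 = 981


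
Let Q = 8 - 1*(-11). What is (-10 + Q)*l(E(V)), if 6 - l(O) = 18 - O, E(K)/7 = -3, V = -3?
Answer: -297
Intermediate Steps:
E(K) = -21 (E(K) = 7*(-3) = -21)
Q = 19 (Q = 8 + 11 = 19)
l(O) = -12 + O (l(O) = 6 - (18 - O) = 6 + (-18 + O) = -12 + O)
(-10 + Q)*l(E(V)) = (-10 + 19)*(-12 - 21) = 9*(-33) = -297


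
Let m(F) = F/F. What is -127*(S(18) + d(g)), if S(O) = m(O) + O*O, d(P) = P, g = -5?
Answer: -40640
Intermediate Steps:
m(F) = 1
S(O) = 1 + O**2 (S(O) = 1 + O*O = 1 + O**2)
-127*(S(18) + d(g)) = -127*((1 + 18**2) - 5) = -127*((1 + 324) - 5) = -127*(325 - 5) = -127*320 = -40640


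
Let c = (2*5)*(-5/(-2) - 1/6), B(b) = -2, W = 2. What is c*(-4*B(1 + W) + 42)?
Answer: 3500/3 ≈ 1166.7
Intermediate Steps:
c = 70/3 (c = 10*(-5*(-½) - 1*⅙) = 10*(5/2 - ⅙) = 10*(7/3) = 70/3 ≈ 23.333)
c*(-4*B(1 + W) + 42) = 70*(-4*(-2) + 42)/3 = 70*(8 + 42)/3 = (70/3)*50 = 3500/3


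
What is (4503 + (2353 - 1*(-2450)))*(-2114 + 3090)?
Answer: 9082656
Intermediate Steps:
(4503 + (2353 - 1*(-2450)))*(-2114 + 3090) = (4503 + (2353 + 2450))*976 = (4503 + 4803)*976 = 9306*976 = 9082656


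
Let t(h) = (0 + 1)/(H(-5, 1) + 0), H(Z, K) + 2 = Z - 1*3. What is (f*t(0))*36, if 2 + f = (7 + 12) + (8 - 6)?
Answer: -342/5 ≈ -68.400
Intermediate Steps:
H(Z, K) = -5 + Z (H(Z, K) = -2 + (Z - 1*3) = -2 + (Z - 3) = -2 + (-3 + Z) = -5 + Z)
t(h) = -1/10 (t(h) = (0 + 1)/((-5 - 5) + 0) = 1/(-10 + 0) = 1/(-10) = 1*(-1/10) = -1/10)
f = 19 (f = -2 + ((7 + 12) + (8 - 6)) = -2 + (19 + 2) = -2 + 21 = 19)
(f*t(0))*36 = (19*(-1/10))*36 = -19/10*36 = -342/5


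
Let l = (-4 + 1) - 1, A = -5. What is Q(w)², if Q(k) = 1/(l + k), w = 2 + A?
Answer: 1/49 ≈ 0.020408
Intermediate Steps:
l = -4 (l = -3 - 1 = -4)
w = -3 (w = 2 - 5 = -3)
Q(k) = 1/(-4 + k)
Q(w)² = (1/(-4 - 3))² = (1/(-7))² = (-⅐)² = 1/49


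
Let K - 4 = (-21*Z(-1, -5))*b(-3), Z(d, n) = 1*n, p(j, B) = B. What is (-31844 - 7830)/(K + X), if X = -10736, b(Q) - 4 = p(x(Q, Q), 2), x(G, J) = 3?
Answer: 19837/5051 ≈ 3.9273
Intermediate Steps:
b(Q) = 6 (b(Q) = 4 + 2 = 6)
Z(d, n) = n
K = 634 (K = 4 - 21*(-5)*6 = 4 + 105*6 = 4 + 630 = 634)
(-31844 - 7830)/(K + X) = (-31844 - 7830)/(634 - 10736) = -39674/(-10102) = -39674*(-1/10102) = 19837/5051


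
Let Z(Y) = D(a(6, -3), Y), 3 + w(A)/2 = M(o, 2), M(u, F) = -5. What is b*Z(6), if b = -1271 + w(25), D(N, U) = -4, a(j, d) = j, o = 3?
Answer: 5148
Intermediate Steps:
w(A) = -16 (w(A) = -6 + 2*(-5) = -6 - 10 = -16)
b = -1287 (b = -1271 - 16 = -1287)
Z(Y) = -4
b*Z(6) = -1287*(-4) = 5148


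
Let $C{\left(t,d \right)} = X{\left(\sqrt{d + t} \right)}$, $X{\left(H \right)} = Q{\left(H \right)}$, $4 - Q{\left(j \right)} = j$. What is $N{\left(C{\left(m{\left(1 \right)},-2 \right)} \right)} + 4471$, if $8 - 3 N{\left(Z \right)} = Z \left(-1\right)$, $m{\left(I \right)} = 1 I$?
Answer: $4475 - \frac{i}{3} \approx 4475.0 - 0.33333 i$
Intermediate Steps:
$m{\left(I \right)} = I$
$Q{\left(j \right)} = 4 - j$
$X{\left(H \right)} = 4 - H$
$C{\left(t,d \right)} = 4 - \sqrt{d + t}$
$N{\left(Z \right)} = \frac{8}{3} + \frac{Z}{3}$ ($N{\left(Z \right)} = \frac{8}{3} - \frac{Z \left(-1\right)}{3} = \frac{8}{3} - \frac{\left(-1\right) Z}{3} = \frac{8}{3} + \frac{Z}{3}$)
$N{\left(C{\left(m{\left(1 \right)},-2 \right)} \right)} + 4471 = \left(\frac{8}{3} + \frac{4 - \sqrt{-2 + 1}}{3}\right) + 4471 = \left(\frac{8}{3} + \frac{4 - \sqrt{-1}}{3}\right) + 4471 = \left(\frac{8}{3} + \frac{4 - i}{3}\right) + 4471 = \left(\frac{8}{3} + \left(\frac{4}{3} - \frac{i}{3}\right)\right) + 4471 = \left(4 - \frac{i}{3}\right) + 4471 = 4475 - \frac{i}{3}$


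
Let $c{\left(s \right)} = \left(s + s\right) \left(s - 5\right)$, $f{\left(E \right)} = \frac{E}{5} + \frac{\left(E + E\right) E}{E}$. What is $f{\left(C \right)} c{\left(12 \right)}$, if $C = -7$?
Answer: $- \frac{12936}{5} \approx -2587.2$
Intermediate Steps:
$f{\left(E \right)} = \frac{11 E}{5}$ ($f{\left(E \right)} = E \frac{1}{5} + \frac{2 E E}{E} = \frac{E}{5} + \frac{2 E^{2}}{E} = \frac{E}{5} + 2 E = \frac{11 E}{5}$)
$c{\left(s \right)} = 2 s \left(-5 + s\right)$
$f{\left(C \right)} c{\left(12 \right)} = \frac{11}{5} \left(-7\right) 2 \cdot 12 \left(-5 + 12\right) = - \frac{77 \cdot 2 \cdot 12 \cdot 7}{5} = \left(- \frac{77}{5}\right) 168 = - \frac{12936}{5}$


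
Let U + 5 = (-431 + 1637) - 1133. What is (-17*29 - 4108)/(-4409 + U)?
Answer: 4601/4341 ≈ 1.0599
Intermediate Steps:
U = 68 (U = -5 + ((-431 + 1637) - 1133) = -5 + (1206 - 1133) = -5 + 73 = 68)
(-17*29 - 4108)/(-4409 + U) = (-17*29 - 4108)/(-4409 + 68) = (-493 - 4108)/(-4341) = -4601*(-1/4341) = 4601/4341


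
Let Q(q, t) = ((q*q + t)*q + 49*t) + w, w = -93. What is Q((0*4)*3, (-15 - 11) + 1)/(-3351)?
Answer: 1318/3351 ≈ 0.39332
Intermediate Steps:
Q(q, t) = -93 + 49*t + q*(t + q²) (Q(q, t) = ((q*q + t)*q + 49*t) - 93 = ((q² + t)*q + 49*t) - 93 = ((t + q²)*q + 49*t) - 93 = (q*(t + q²) + 49*t) - 93 = (49*t + q*(t + q²)) - 93 = -93 + 49*t + q*(t + q²))
Q((0*4)*3, (-15 - 11) + 1)/(-3351) = (-93 + ((0*4)*3)³ + 49*((-15 - 11) + 1) + ((0*4)*3)*((-15 - 11) + 1))/(-3351) = (-93 + (0*3)³ + 49*(-26 + 1) + (0*3)*(-26 + 1))*(-1/3351) = (-93 + 0³ + 49*(-25) + 0*(-25))*(-1/3351) = (-93 + 0 - 1225 + 0)*(-1/3351) = -1318*(-1/3351) = 1318/3351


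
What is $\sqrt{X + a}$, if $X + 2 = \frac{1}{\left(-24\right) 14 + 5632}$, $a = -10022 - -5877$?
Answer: $\frac{3 i \sqrt{807732349}}{1324} \approx 64.397 i$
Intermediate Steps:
$a = -4145$ ($a = -10022 + 5877 = -4145$)
$X = - \frac{10591}{5296}$ ($X = -2 + \frac{1}{\left(-24\right) 14 + 5632} = -2 + \frac{1}{-336 + 5632} = -2 + \frac{1}{5296} = - \frac{10591}{5296} \approx -1.9998$)
$\sqrt{X + a} = \sqrt{- \frac{10591}{5296} - 4145} = \sqrt{- \frac{21962511}{5296}} = \frac{3 i \sqrt{807732349}}{1324}$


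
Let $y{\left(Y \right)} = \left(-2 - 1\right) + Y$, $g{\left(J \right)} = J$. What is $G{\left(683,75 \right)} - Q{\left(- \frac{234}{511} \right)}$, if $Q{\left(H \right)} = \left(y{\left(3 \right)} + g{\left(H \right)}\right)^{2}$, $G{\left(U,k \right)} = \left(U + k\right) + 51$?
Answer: $\frac{211192133}{261121} \approx 808.79$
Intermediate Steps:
$y{\left(Y \right)} = -3 + Y$
$G{\left(U,k \right)} = 51 + U + k$
$Q{\left(H \right)} = H^{2}$ ($Q{\left(H \right)} = \left(\left(-3 + 3\right) + H\right)^{2} = \left(0 + H\right)^{2} = H^{2}$)
$G{\left(683,75 \right)} - Q{\left(- \frac{234}{511} \right)} = \left(51 + 683 + 75\right) - \left(- \frac{234}{511}\right)^{2} = 809 - \left(\left(-234\right) \frac{1}{511}\right)^{2} = 809 - \left(- \frac{234}{511}\right)^{2} = 809 - \frac{54756}{261121} = \frac{211192133}{261121}$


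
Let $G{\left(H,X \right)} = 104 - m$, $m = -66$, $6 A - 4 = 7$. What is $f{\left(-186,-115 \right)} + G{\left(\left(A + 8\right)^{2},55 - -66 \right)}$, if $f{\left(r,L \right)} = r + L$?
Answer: $-131$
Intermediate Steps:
$A = \frac{11}{6}$ ($A = \frac{2}{3} + \frac{1}{6} \cdot 7 = \frac{2}{3} + \frac{7}{6} = \frac{11}{6} \approx 1.8333$)
$f{\left(r,L \right)} = L + r$
$G{\left(H,X \right)} = 170$ ($G{\left(H,X \right)} = 104 - -66 = 104 + 66 = 170$)
$f{\left(-186,-115 \right)} + G{\left(\left(A + 8\right)^{2},55 - -66 \right)} = \left(-115 - 186\right) + 170 = -301 + 170 = -131$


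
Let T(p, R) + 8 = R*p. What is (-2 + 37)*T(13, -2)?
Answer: -1190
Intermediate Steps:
T(p, R) = -8 + R*p
(-2 + 37)*T(13, -2) = (-2 + 37)*(-8 - 2*13) = 35*(-8 - 26) = 35*(-34) = -1190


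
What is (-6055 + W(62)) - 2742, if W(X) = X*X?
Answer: -4953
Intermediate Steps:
W(X) = X**2
(-6055 + W(62)) - 2742 = (-6055 + 62**2) - 2742 = (-6055 + 3844) - 2742 = -2211 - 2742 = -4953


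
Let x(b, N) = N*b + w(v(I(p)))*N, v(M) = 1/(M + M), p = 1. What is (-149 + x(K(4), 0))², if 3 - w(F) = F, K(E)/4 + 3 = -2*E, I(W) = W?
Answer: 22201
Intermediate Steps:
v(M) = 1/(2*M)
K(E) = -12 - 8*E (K(E) = -12 + 4*(-2*E) = -12 - 8*E)
w(F) = 3 - F
x(b, N) = 5*N/2 + N*b (x(b, N) = N*b + (3 - 1/(2*1))*N = N*b + (3 - 1/2)*N = N*b + (3 - 1*½)*N = N*b + (3 - ½)*N = N*b + 5*N/2 = 5*N/2 + N*b)
(-149 + x(K(4), 0))² = (-149 + (½)*0*(5 + 2*(-12 - 8*4)))² = (-149 + (½)*0*(5 + 2*(-12 - 32)))² = (-149 + (½)*0*(5 + 2*(-44)))² = (-149 + (½)*0*(5 - 88))² = (-149 + (½)*0*(-83))² = (-149 + 0)² = (-149)² = 22201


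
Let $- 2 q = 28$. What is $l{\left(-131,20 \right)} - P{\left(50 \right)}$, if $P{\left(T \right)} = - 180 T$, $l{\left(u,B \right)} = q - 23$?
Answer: $8963$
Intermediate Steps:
$q = -14$ ($q = \left(- \frac{1}{2}\right) 28 = -14$)
$l{\left(u,B \right)} = -37$ ($l{\left(u,B \right)} = -14 - 23 = -37$)
$l{\left(-131,20 \right)} - P{\left(50 \right)} = -37 - \left(-180\right) 50 = -37 - -9000 = -37 + 9000 = 8963$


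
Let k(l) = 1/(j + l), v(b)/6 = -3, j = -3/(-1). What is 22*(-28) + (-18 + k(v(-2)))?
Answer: -9511/15 ≈ -634.07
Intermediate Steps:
j = 3 (j = -3*(-1) = 3)
v(b) = -18 (v(b) = 6*(-3) = -18)
k(l) = 1/(3 + l)
22*(-28) + (-18 + k(v(-2))) = 22*(-28) + (-18 + 1/(3 - 18)) = -616 + (-18 + 1/(-15)) = -616 + (-18 - 1/15) = -616 - 271/15 = -9511/15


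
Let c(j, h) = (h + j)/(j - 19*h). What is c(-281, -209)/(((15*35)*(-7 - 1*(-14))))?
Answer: -1/27675 ≈ -3.6134e-5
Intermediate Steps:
c(j, h) = (h + j)/(j - 19*h)
c(-281, -209)/(((15*35)*(-7 - 1*(-14)))) = ((-1*(-209) - 1*(-281))/(-1*(-281) + 19*(-209)))/(((15*35)*(-7 - 1*(-14)))) = ((209 + 281)/(281 - 3971))/((525*(-7 + 14))) = (490/(-3690))/((525*7)) = -1/3690*490/3675 = -49/369*1/3675 = -1/27675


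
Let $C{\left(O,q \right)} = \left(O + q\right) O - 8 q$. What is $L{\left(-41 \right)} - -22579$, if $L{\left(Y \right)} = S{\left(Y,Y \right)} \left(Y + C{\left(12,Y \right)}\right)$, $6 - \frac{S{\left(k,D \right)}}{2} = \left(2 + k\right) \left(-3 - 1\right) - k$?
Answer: $45881$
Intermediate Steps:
$C{\left(O,q \right)} = - 8 q + O \left(O + q\right)$ ($C{\left(O,q \right)} = O \left(O + q\right) - 8 q = - 8 q + O \left(O + q\right)$)
$S{\left(k,D \right)} = 28 + 10 k$ ($S{\left(k,D \right)} = 12 - 2 \left(\left(2 + k\right) \left(-3 - 1\right) - k\right) = 12 - 2 \left(\left(2 + k\right) \left(-4\right) - k\right) = 12 - 2 \left(\left(-8 - 4 k\right) - k\right) = 12 - 2 \left(-8 - 5 k\right) = 12 + \left(16 + 10 k\right) = 28 + 10 k$)
$L{\left(Y \right)} = \left(28 + 10 Y\right) \left(144 + 5 Y\right)$ ($L{\left(Y \right)} = \left(28 + 10 Y\right) \left(Y + \left(12^{2} - 8 Y + 12 Y\right)\right) = \left(28 + 10 Y\right) \left(Y + \left(144 - 8 Y + 12 Y\right)\right) = \left(28 + 10 Y\right) \left(Y + \left(144 + 4 Y\right)\right) = \left(28 + 10 Y\right) \left(144 + 5 Y\right)$)
$L{\left(-41 \right)} - -22579 = \left(4032 + 50 \left(-41\right)^{2} + 1580 \left(-41\right)\right) - -22579 = \left(4032 + 50 \cdot 1681 - 64780\right) + 22579 = \left(4032 + 84050 - 64780\right) + 22579 = 23302 + 22579 = 45881$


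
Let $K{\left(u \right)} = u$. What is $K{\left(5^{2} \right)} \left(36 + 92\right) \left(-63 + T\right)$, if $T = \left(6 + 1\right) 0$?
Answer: $-201600$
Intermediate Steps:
$T = 0$ ($T = 7 \cdot 0 = 0$)
$K{\left(5^{2} \right)} \left(36 + 92\right) \left(-63 + T\right) = 5^{2} \left(36 + 92\right) \left(-63 + 0\right) = 25 \cdot 128 \left(-63\right) = 25 \left(-8064\right) = -201600$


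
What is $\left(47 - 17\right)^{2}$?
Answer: $900$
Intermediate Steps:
$\left(47 - 17\right)^{2} = 30^{2} = 900$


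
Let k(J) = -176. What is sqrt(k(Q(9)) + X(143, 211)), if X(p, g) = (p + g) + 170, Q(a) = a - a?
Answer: 2*sqrt(87) ≈ 18.655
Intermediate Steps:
Q(a) = 0
X(p, g) = 170 + g + p (X(p, g) = (g + p) + 170 = 170 + g + p)
sqrt(k(Q(9)) + X(143, 211)) = sqrt(-176 + (170 + 211 + 143)) = sqrt(-176 + 524) = sqrt(348) = 2*sqrt(87)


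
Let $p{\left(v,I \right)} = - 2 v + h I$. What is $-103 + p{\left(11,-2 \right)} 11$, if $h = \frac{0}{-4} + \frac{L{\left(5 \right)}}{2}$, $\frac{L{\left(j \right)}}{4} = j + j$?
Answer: $-785$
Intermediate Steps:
$L{\left(j \right)} = 8 j$ ($L{\left(j \right)} = 4 \left(j + j\right) = 4 \cdot 2 j = 8 j$)
$h = 20$ ($h = \frac{0}{-4} + \frac{8 \cdot 5}{2} = 0 \left(- \frac{1}{4}\right) + 40 \cdot \frac{1}{2} = 0 + 20 = 20$)
$p{\left(v,I \right)} = - 2 v + 20 I$
$-103 + p{\left(11,-2 \right)} 11 = -103 + \left(\left(-2\right) 11 + 20 \left(-2\right)\right) 11 = -103 + \left(-22 - 40\right) 11 = -103 - 682 = -785$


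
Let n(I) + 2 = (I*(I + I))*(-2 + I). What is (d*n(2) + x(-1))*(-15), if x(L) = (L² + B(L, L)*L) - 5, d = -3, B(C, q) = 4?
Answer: 30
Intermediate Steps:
n(I) = -2 + 2*I²*(-2 + I) (n(I) = -2 + (I*(I + I))*(-2 + I) = -2 + (I*(2*I))*(-2 + I) = -2 + (2*I²)*(-2 + I) = -2 + 2*I²*(-2 + I))
x(L) = -5 + L² + 4*L (x(L) = (L² + 4*L) - 5 = -5 + L² + 4*L)
(d*n(2) + x(-1))*(-15) = (-3*(-2 - 4*2² + 2*2³) + (-5 + (-1)² + 4*(-1)))*(-15) = (-3*(-2 - 4*4 + 2*8) + (-5 + 1 - 4))*(-15) = (-3*(-2 - 16 + 16) - 8)*(-15) = (-3*(-2) - 8)*(-15) = (6 - 8)*(-15) = -2*(-15) = 30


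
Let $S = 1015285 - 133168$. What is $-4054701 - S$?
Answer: $-4936818$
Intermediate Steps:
$S = 882117$ ($S = 1015285 - 133168 = 882117$)
$-4054701 - S = -4054701 - 882117 = -4936818$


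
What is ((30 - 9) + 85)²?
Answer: 11236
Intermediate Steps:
((30 - 9) + 85)² = (21 + 85)² = 106² = 11236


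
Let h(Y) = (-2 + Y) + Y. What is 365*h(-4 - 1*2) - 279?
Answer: -5389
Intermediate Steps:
h(Y) = -2 + 2*Y
365*h(-4 - 1*2) - 279 = 365*(-2 + 2*(-4 - 1*2)) - 279 = 365*(-2 + 2*(-4 - 2)) - 279 = 365*(-2 + 2*(-6)) - 279 = 365*(-2 - 12) - 279 = 365*(-14) - 279 = -5110 - 279 = -5389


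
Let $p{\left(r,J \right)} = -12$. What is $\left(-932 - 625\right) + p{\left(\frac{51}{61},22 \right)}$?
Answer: $-1569$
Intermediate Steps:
$\left(-932 - 625\right) + p{\left(\frac{51}{61},22 \right)} = \left(-932 - 625\right) - 12 = -1557 - 12 = -1569$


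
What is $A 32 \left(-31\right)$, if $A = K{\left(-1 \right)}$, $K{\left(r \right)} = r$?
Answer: $992$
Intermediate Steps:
$A = -1$
$A 32 \left(-31\right) = \left(-1\right) 32 \left(-31\right) = \left(-32\right) \left(-31\right) = 992$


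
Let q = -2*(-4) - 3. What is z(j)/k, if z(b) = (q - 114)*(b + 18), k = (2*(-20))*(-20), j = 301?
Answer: -34771/800 ≈ -43.464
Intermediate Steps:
k = 800 (k = -40*(-20) = 800)
q = 5 (q = 8 - 3 = 5)
z(b) = -1962 - 109*b (z(b) = (5 - 114)*(b + 18) = -109*(18 + b) = -1962 - 109*b)
z(j)/k = (-1962 - 109*301)/800 = (-1962 - 32809)*(1/800) = -34771*1/800 = -34771/800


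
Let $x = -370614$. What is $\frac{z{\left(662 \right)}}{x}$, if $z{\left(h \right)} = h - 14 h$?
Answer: $\frac{4303}{185307} \approx 0.023221$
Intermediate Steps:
$z{\left(h \right)} = - 13 h$
$\frac{z{\left(662 \right)}}{x} = \frac{\left(-13\right) 662}{-370614} = \left(-8606\right) \left(- \frac{1}{370614}\right) = \frac{4303}{185307}$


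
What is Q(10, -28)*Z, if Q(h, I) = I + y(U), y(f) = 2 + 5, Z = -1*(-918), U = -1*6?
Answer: -19278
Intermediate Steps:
U = -6
Z = 918
y(f) = 7
Q(h, I) = 7 + I (Q(h, I) = I + 7 = 7 + I)
Q(10, -28)*Z = (7 - 28)*918 = -21*918 = -19278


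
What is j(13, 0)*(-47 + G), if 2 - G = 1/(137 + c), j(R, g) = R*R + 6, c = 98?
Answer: -370160/47 ≈ -7875.7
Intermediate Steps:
j(R, g) = 6 + R² (j(R, g) = R² + 6 = 6 + R²)
G = 469/235 (G = 2 - 1/(137 + 98) = 2 - 1/235 = 469/235 ≈ 1.9957)
j(13, 0)*(-47 + G) = (6 + 13²)*(-47 + 469/235) = (6 + 169)*(-10576/235) = 175*(-10576/235) = -370160/47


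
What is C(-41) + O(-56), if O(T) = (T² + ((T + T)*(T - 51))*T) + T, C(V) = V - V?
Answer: -668024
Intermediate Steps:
C(V) = 0
O(T) = T + T² + 2*T²*(-51 + T) (O(T) = (T² + ((2*T)*(-51 + T))*T) + T = (T² + (2*T*(-51 + T))*T) + T = (T² + 2*T²*(-51 + T)) + T = T + T² + 2*T²*(-51 + T))
C(-41) + O(-56) = 0 - 56*(1 - 101*(-56) + 2*(-56)²) = 0 - 56*(1 + 5656 + 2*3136) = 0 - 56*(1 + 5656 + 6272) = 0 - 56*11929 = 0 - 668024 = -668024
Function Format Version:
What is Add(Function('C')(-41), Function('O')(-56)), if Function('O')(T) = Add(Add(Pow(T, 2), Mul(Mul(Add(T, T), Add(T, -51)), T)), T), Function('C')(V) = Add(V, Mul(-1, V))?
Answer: -668024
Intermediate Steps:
Function('C')(V) = 0
Function('O')(T) = Add(T, Pow(T, 2), Mul(2, Pow(T, 2), Add(-51, T))) (Function('O')(T) = Add(Add(Pow(T, 2), Mul(Mul(Mul(2, T), Add(-51, T)), T)), T) = Add(Add(Pow(T, 2), Mul(Mul(2, T, Add(-51, T)), T)), T) = Add(Add(Pow(T, 2), Mul(2, Pow(T, 2), Add(-51, T))), T) = Add(T, Pow(T, 2), Mul(2, Pow(T, 2), Add(-51, T))))
Add(Function('C')(-41), Function('O')(-56)) = Add(0, Mul(-56, Add(1, Mul(-101, -56), Mul(2, Pow(-56, 2))))) = Add(0, Mul(-56, Add(1, 5656, Mul(2, 3136)))) = Add(0, Mul(-56, Add(1, 5656, 6272))) = Add(0, Mul(-56, 11929)) = Add(0, -668024) = -668024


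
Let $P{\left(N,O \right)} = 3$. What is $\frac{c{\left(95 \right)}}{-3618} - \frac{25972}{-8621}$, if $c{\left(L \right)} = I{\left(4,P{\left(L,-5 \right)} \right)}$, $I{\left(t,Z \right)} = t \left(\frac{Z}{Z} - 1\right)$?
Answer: $\frac{25972}{8621} \approx 3.0126$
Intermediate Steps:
$I{\left(t,Z \right)} = 0$ ($I{\left(t,Z \right)} = t \left(1 - 1\right) = t 0 = 0$)
$c{\left(L \right)} = 0$
$\frac{c{\left(95 \right)}}{-3618} - \frac{25972}{-8621} = \frac{0}{-3618} - \frac{25972}{-8621} = 0 \left(- \frac{1}{3618}\right) - - \frac{25972}{8621} = 0 + \frac{25972}{8621} = \frac{25972}{8621}$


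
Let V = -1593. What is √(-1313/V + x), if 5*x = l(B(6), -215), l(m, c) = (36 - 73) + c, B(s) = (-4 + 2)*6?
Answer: I*√349460835/2655 ≈ 7.041*I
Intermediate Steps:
B(s) = -12 (B(s) = -2*6 = -12)
l(m, c) = -37 + c
x = -252/5 (x = (-37 - 215)/5 = (⅕)*(-252) = -252/5 ≈ -50.400)
√(-1313/V + x) = √(-1313/(-1593) - 252/5) = √(-1313*(-1/1593) - 252/5) = √(1313/1593 - 252/5) = √(-394871/7965) = I*√349460835/2655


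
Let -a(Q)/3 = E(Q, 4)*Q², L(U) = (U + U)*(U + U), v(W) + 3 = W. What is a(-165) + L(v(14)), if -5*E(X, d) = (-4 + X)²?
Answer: 466544419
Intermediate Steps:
v(W) = -3 + W
E(X, d) = -(-4 + X)²/5
L(U) = 4*U² (L(U) = (2*U)*(2*U) = 4*U²)
a(Q) = 3*Q²*(-4 + Q)²/5 (a(Q) = -3*(-(-4 + Q)²/5)*Q² = -(-3)*Q²*(-4 + Q)²/5 = 3*Q²*(-4 + Q)²/5)
a(-165) + L(v(14)) = (⅗)*(-165)²*(-4 - 165)² + 4*(-3 + 14)² = (⅗)*27225*(-169)² + 4*11² = (⅗)*27225*28561 + 4*121 = 466543935 + 484 = 466544419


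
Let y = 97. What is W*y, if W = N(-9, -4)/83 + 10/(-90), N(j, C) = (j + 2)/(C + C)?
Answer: -58297/5976 ≈ -9.7552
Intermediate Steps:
N(j, C) = (2 + j)/(2*C) (N(j, C) = (2 + j)/((2*C)) = (2 + j)*(1/(2*C)) = (2 + j)/(2*C))
W = -601/5976 (W = ((1/2)*(2 - 9)/(-4))/83 + 10/(-90) = ((1/2)*(-1/4)*(-7))*(1/83) + 10*(-1/90) = (7/8)*(1/83) - 1/9 = 7/664 - 1/9 = -601/5976 ≈ -0.10057)
W*y = -601/5976*97 = -58297/5976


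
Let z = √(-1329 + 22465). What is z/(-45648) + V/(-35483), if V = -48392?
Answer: 48392/35483 - √1321/11412 ≈ 1.3606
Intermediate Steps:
z = 4*√1321 (z = √21136 = 4*√1321 ≈ 145.38)
z/(-45648) + V/(-35483) = (4*√1321)/(-45648) - 48392/(-35483) = (4*√1321)*(-1/45648) - 48392*(-1/35483) = -√1321/11412 + 48392/35483 = 48392/35483 - √1321/11412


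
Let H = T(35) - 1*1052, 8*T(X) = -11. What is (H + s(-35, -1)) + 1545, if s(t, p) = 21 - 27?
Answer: 3885/8 ≈ 485.63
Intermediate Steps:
T(X) = -11/8 (T(X) = (⅛)*(-11) = -11/8)
s(t, p) = -6
H = -8427/8 (H = -11/8 - 1*1052 = -11/8 - 1052 = -8427/8 ≈ -1053.4)
(H + s(-35, -1)) + 1545 = (-8427/8 - 6) + 1545 = -8475/8 + 1545 = 3885/8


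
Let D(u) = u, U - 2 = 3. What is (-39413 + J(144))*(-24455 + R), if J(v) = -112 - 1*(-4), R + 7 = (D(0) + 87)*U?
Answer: 949571067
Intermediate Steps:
U = 5 (U = 2 + 3 = 5)
R = 428 (R = -7 + (0 + 87)*5 = -7 + 87*5 = -7 + 435 = 428)
J(v) = -108 (J(v) = -112 + 4 = -108)
(-39413 + J(144))*(-24455 + R) = (-39413 - 108)*(-24455 + 428) = -39521*(-24027) = 949571067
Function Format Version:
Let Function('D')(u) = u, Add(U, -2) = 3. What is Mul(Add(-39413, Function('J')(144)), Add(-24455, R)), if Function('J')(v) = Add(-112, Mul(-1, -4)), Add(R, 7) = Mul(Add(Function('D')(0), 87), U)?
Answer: 949571067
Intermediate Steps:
U = 5 (U = Add(2, 3) = 5)
R = 428 (R = Add(-7, Mul(Add(0, 87), 5)) = Add(-7, Mul(87, 5)) = Add(-7, 435) = 428)
Function('J')(v) = -108 (Function('J')(v) = Add(-112, 4) = -108)
Mul(Add(-39413, Function('J')(144)), Add(-24455, R)) = Mul(Add(-39413, -108), Add(-24455, 428)) = Mul(-39521, -24027) = 949571067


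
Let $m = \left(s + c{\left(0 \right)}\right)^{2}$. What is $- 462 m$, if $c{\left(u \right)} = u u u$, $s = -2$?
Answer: $-1848$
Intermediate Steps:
$c{\left(u \right)} = u^{3}$ ($c{\left(u \right)} = u^{2} u = u^{3}$)
$m = 4$ ($m = \left(-2 + 0^{3}\right)^{2} = \left(-2 + 0\right)^{2} = \left(-2\right)^{2} = 4$)
$- 462 m = \left(-462\right) 4 = -1848$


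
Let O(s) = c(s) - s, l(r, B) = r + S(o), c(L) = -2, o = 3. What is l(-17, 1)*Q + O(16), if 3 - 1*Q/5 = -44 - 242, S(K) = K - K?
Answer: -24583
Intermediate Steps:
S(K) = 0
Q = 1445 (Q = 15 - 5*(-44 - 242) = 15 - 5*(-286) = 15 + 1430 = 1445)
l(r, B) = r (l(r, B) = r + 0 = r)
O(s) = -2 - s
l(-17, 1)*Q + O(16) = -17*1445 + (-2 - 1*16) = -24565 + (-2 - 16) = -24565 - 18 = -24583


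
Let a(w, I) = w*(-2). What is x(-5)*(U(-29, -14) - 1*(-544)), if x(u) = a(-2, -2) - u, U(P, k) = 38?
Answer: 5238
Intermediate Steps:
a(w, I) = -2*w
x(u) = 4 - u (x(u) = -2*(-2) - u = 4 - u)
x(-5)*(U(-29, -14) - 1*(-544)) = (4 - 1*(-5))*(38 - 1*(-544)) = (4 + 5)*(38 + 544) = 9*582 = 5238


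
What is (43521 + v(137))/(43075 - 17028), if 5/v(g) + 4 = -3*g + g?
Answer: 12098833/7241066 ≈ 1.6709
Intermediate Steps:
v(g) = 5/(-4 - 2*g) (v(g) = 5/(-4 + (-3*g + g)) = 5/(-4 - 2*g))
(43521 + v(137))/(43075 - 17028) = (43521 - 5/(4 + 2*137))/(43075 - 17028) = (43521 - 5/(4 + 274))/26047 = (43521 - 5/278)*(1/26047) = (12098833/278)*(1/26047) = 12098833/7241066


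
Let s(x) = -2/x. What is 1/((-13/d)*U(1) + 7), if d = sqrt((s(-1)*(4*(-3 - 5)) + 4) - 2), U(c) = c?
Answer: 434/3207 - 13*I*sqrt(62)/3207 ≈ 0.13533 - 0.031918*I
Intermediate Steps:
d = I*sqrt(62) (d = sqrt(((-2/(-1))*(4*(-3 - 5)) + 4) - 2) = sqrt(((-2*(-1))*(4*(-8)) + 4) - 2) = sqrt((2*(-32) + 4) - 2) = sqrt((-64 + 4) - 2) = sqrt(-60 - 2) = sqrt(-62) = I*sqrt(62) ≈ 7.874*I)
1/((-13/d)*U(1) + 7) = 1/(-13*(-I*sqrt(62)/62)*1 + 7) = 1/(-(-13)*I*sqrt(62)/62*1 + 7) = 1/((13*I*sqrt(62)/62)*1 + 7) = 1/(13*I*sqrt(62)/62 + 7) = 1/(7 + 13*I*sqrt(62)/62)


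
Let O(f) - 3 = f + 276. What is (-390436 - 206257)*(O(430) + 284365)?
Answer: -170101660282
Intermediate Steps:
O(f) = 279 + f (O(f) = 3 + (f + 276) = 3 + (276 + f) = 279 + f)
(-390436 - 206257)*(O(430) + 284365) = (-390436 - 206257)*((279 + 430) + 284365) = -596693*(709 + 284365) = -596693*285074 = -170101660282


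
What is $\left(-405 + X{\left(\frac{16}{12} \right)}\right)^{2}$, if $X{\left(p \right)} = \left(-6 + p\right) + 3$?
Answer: $\frac{1488400}{9} \approx 1.6538 \cdot 10^{5}$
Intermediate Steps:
$X{\left(p \right)} = -3 + p$
$\left(-405 + X{\left(\frac{16}{12} \right)}\right)^{2} = \left(-405 - \left(3 - \frac{16}{12}\right)\right)^{2} = \left(-405 + \left(-3 + 16 \cdot \frac{1}{12}\right)\right)^{2} = \left(-405 + \left(-3 + \frac{4}{3}\right)\right)^{2} = \left(-405 - \frac{5}{3}\right)^{2} = \left(- \frac{1220}{3}\right)^{2} = \frac{1488400}{9}$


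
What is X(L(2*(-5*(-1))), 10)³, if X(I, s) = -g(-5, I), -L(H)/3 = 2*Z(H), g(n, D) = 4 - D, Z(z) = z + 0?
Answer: -262144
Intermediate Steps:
Z(z) = z
L(H) = -6*H
X(I, s) = -4 + I (X(I, s) = -(4 - I) = -4 + I)
X(L(2*(-5*(-1))), 10)³ = (-4 - 12*(-5*(-1)))³ = (-4 - 12*5)³ = (-4 - 6*10)³ = (-4 - 60)³ = (-64)³ = -262144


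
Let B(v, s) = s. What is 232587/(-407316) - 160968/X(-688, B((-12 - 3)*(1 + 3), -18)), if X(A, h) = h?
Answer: 3642258629/407316 ≈ 8942.1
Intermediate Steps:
232587/(-407316) - 160968/X(-688, B((-12 - 3)*(1 + 3), -18)) = 232587/(-407316) - 160968/(-18) = 232587*(-1/407316) - 160968*(-1/18) = -77529/135772 + 26828/3 = 3642258629/407316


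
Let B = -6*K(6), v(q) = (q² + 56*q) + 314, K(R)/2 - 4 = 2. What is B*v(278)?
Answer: -6707952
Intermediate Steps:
K(R) = 12 (K(R) = 8 + 2*2 = 8 + 4 = 12)
v(q) = 314 + q² + 56*q
B = -72 (B = -6*12 = -72)
B*v(278) = -72*(314 + 278² + 56*278) = -72*(314 + 77284 + 15568) = -72*93166 = -6707952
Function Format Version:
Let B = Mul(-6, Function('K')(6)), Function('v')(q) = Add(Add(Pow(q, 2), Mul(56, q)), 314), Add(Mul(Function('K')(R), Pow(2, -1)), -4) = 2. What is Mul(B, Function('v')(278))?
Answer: -6707952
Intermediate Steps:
Function('K')(R) = 12 (Function('K')(R) = Add(8, Mul(2, 2)) = Add(8, 4) = 12)
Function('v')(q) = Add(314, Pow(q, 2), Mul(56, q))
B = -72 (B = Mul(-6, 12) = -72)
Mul(B, Function('v')(278)) = Mul(-72, Add(314, Pow(278, 2), Mul(56, 278))) = Mul(-72, Add(314, 77284, 15568)) = Mul(-72, 93166) = -6707952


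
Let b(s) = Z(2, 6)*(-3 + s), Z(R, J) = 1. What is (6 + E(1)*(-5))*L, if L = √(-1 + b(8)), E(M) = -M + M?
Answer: 12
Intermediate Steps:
E(M) = 0
b(s) = -3 + s (b(s) = 1*(-3 + s) = -3 + s)
L = 2 (L = √(-1 + (-3 + 8)) = √(-1 + 5) = √4 = 2)
(6 + E(1)*(-5))*L = (6 + 0*(-5))*2 = (6 + 0)*2 = 6*2 = 12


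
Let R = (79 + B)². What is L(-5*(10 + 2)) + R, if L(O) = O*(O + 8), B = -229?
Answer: 25620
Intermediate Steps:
R = 22500 (R = (79 - 229)² = (-150)² = 22500)
L(O) = O*(8 + O)
L(-5*(10 + 2)) + R = (-5*(10 + 2))*(8 - 5*(10 + 2)) + 22500 = (-5*12)*(8 - 5*12) + 22500 = -60*(8 - 60) + 22500 = -60*(-52) + 22500 = 3120 + 22500 = 25620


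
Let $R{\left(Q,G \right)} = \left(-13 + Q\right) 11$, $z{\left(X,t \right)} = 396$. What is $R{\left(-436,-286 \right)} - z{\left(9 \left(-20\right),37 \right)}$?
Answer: $-5335$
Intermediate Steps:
$R{\left(Q,G \right)} = -143 + 11 Q$
$R{\left(-436,-286 \right)} - z{\left(9 \left(-20\right),37 \right)} = \left(-143 + 11 \left(-436\right)\right) - 396 = \left(-143 - 4796\right) - 396 = -4939 - 396 = -5335$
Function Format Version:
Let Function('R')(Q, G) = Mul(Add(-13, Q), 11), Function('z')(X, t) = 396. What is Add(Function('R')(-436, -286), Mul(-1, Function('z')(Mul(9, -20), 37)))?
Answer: -5335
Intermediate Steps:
Function('R')(Q, G) = Add(-143, Mul(11, Q))
Add(Function('R')(-436, -286), Mul(-1, Function('z')(Mul(9, -20), 37))) = Add(Add(-143, Mul(11, -436)), Mul(-1, 396)) = Add(Add(-143, -4796), -396) = Add(-4939, -396) = -5335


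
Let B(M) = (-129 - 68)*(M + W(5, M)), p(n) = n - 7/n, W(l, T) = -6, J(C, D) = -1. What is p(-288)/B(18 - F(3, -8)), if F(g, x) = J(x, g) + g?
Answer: 421/2880 ≈ 0.14618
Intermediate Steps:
F(g, x) = -1 + g
B(M) = 1182 - 197*M (B(M) = (-129 - 68)*(M - 6) = -197*(-6 + M) = 1182 - 197*M)
p(-288)/B(18 - F(3, -8)) = (-288 - 7/(-288))/(1182 - 197*(18 - (-1 + 3))) = (-288 - 7*(-1/288))/(1182 - 197*(18 - 1*2)) = (-288 + 7/288)/(1182 - 197*(18 - 2)) = -82937/(288*(1182 - 197*16)) = -82937/(288*(1182 - 3152)) = -82937/288/(-1970) = -82937/288*(-1/1970) = 421/2880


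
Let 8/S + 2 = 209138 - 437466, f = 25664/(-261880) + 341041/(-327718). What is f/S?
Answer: 278911864505007/8582278984 ≈ 32499.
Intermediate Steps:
f = -12215296479/10727848730 (f = 25664*(-1/261880) + 341041*(-1/327718) = -3208/32735 - 341041/327718 = -12215296479/10727848730 ≈ -1.1387)
S = -4/114165 (S = 8/(-2 + (209138 - 437466)) = 8/(-2 - 228328) = 8/(-228330) = 8*(-1/228330) = -4/114165 ≈ -3.5037e-5)
f/S = -12215296479/(10727848730*(-4/114165)) = -12215296479/10727848730*(-114165/4) = 278911864505007/8582278984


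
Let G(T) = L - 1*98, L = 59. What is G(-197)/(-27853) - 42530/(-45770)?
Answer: 5158144/5542747 ≈ 0.93061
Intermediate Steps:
G(T) = -39 (G(T) = 59 - 1*98 = 59 - 98 = -39)
G(-197)/(-27853) - 42530/(-45770) = -39/(-27853) - 42530/(-45770) = -39*(-1/27853) - 42530*(-1/45770) = 39/27853 + 4253/4577 = 5158144/5542747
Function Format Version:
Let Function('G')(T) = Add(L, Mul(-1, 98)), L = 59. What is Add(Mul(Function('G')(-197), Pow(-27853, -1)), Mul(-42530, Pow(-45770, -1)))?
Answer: Rational(5158144, 5542747) ≈ 0.93061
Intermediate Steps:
Function('G')(T) = -39 (Function('G')(T) = Add(59, Mul(-1, 98)) = Add(59, -98) = -39)
Add(Mul(Function('G')(-197), Pow(-27853, -1)), Mul(-42530, Pow(-45770, -1))) = Add(Mul(-39, Pow(-27853, -1)), Mul(-42530, Pow(-45770, -1))) = Add(Mul(-39, Rational(-1, 27853)), Mul(-42530, Rational(-1, 45770))) = Add(Rational(39, 27853), Rational(4253, 4577)) = Rational(5158144, 5542747)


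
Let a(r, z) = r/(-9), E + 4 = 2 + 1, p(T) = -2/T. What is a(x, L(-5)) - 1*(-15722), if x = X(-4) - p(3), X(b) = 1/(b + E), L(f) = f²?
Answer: 2122463/135 ≈ 15722.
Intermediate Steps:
E = -1 (E = -4 + (2 + 1) = -4 + 3 = -1)
X(b) = 1/(-1 + b) (X(b) = 1/(b - 1) = 1/(-1 + b))
x = 7/15 (x = 1/(-1 - 4) - (-2)/3 = 1/(-5) - (-2)/3 = -⅕ - 1*(-⅔) = -⅕ + ⅔ = 7/15 ≈ 0.46667)
a(r, z) = -r/9 (a(r, z) = r*(-⅑) = -r/9)
a(x, L(-5)) - 1*(-15722) = -⅑*7/15 - 1*(-15722) = -7/135 + 15722 = 2122463/135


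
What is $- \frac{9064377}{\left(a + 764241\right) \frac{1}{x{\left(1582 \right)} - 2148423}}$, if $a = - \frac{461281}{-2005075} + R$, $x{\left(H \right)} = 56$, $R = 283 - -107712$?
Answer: $\frac{39046045407461471925}{1748899058981} \approx 2.2326 \cdot 10^{7}$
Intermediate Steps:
$R = 107995$ ($R = 283 + 107712 = 107995$)
$a = \frac{216538535906}{2005075}$ ($a = - \frac{461281}{-2005075} + 107995 = \left(-461281\right) \left(- \frac{1}{2005075}\right) + 107995 = \frac{461281}{2005075} + 107995 = \frac{216538535906}{2005075} \approx 1.08 \cdot 10^{5}$)
$- \frac{9064377}{\left(a + 764241\right) \frac{1}{x{\left(1582 \right)} - 2148423}} = - \frac{9064377}{\left(\frac{216538535906}{2005075} + 764241\right) \frac{1}{56 - 2148423}} = - \frac{9064377}{\frac{1748899058981}{2005075} \frac{1}{-2148367}} = - \frac{9064377}{\frac{1748899058981}{2005075} \left(- \frac{1}{2148367}\right)} = - \frac{9064377}{- \frac{1748899058981}{4307636962525}} = \left(-9064377\right) \left(- \frac{4307636962525}{1748899058981}\right) = \frac{39046045407461471925}{1748899058981}$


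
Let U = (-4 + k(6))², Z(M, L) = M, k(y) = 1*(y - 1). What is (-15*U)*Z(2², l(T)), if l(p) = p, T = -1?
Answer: -60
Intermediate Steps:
k(y) = -1 + y (k(y) = 1*(-1 + y) = -1 + y)
U = 1 (U = (-4 + (-1 + 6))² = (-4 + 5)² = 1² = 1)
(-15*U)*Z(2², l(T)) = -15*1*2² = -15*4 = -60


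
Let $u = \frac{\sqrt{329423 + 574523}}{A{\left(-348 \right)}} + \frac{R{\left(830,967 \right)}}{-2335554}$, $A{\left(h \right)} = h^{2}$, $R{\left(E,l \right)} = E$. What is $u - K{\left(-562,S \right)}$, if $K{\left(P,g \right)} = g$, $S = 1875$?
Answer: $- \frac{2189582290}{1167777} + \frac{\sqrt{903946}}{121104} \approx -1875.0$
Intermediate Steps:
$u = - \frac{415}{1167777} + \frac{\sqrt{903946}}{121104}$ ($u = \frac{\sqrt{329423 + 574523}}{\left(-348\right)^{2}} + \frac{830}{-2335554} = \frac{\sqrt{903946}}{121104} + 830 \left(- \frac{1}{2335554}\right) = \sqrt{903946} \cdot \frac{1}{121104} - \frac{415}{1167777} = \frac{\sqrt{903946}}{121104} - \frac{415}{1167777} = - \frac{415}{1167777} + \frac{\sqrt{903946}}{121104} \approx 0.0074954$)
$u - K{\left(-562,S \right)} = \left(- \frac{415}{1167777} + \frac{\sqrt{903946}}{121104}\right) - 1875 = - \frac{2189582290}{1167777} + \frac{\sqrt{903946}}{121104}$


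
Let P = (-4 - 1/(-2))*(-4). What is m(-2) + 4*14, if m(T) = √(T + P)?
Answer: 56 + 2*√3 ≈ 59.464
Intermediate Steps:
P = 14 (P = (-4 - 1*(-½))*(-4) = (-4 + ½)*(-4) = -7/2*(-4) = 14)
m(T) = √(14 + T) (m(T) = √(T + 14) = √(14 + T))
m(-2) + 4*14 = √(14 - 2) + 4*14 = √12 + 56 = 2*√3 + 56 = 56 + 2*√3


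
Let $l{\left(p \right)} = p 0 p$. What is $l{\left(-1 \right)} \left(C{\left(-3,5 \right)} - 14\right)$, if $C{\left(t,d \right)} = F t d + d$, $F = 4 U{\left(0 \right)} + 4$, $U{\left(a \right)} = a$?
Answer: $0$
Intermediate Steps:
$F = 4$ ($F = 4 \cdot 0 + 4 = 0 + 4 = 4$)
$C{\left(t,d \right)} = d + 4 d t$ ($C{\left(t,d \right)} = 4 t d + d = 4 d t + d = d + 4 d t$)
$l{\left(p \right)} = 0$ ($l{\left(p \right)} = 0 p = 0$)
$l{\left(-1 \right)} \left(C{\left(-3,5 \right)} - 14\right) = 0 \left(5 \left(1 + 4 \left(-3\right)\right) - 14\right) = 0 \left(5 \left(1 - 12\right) - 14\right) = 0 \left(5 \left(-11\right) - 14\right) = 0 \left(-55 - 14\right) = 0 \left(-69\right) = 0$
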